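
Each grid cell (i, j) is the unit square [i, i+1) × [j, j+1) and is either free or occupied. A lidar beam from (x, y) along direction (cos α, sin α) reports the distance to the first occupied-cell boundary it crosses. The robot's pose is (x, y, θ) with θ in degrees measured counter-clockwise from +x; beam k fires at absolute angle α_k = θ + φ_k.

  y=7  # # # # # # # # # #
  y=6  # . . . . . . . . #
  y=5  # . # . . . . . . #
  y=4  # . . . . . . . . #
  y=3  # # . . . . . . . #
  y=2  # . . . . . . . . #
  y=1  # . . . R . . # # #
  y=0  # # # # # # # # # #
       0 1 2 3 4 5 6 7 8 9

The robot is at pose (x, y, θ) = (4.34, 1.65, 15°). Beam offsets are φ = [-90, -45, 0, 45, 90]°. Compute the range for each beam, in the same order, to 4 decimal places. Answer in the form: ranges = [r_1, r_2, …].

beam 1: φ=-90°, α=285°
  cosα=0.2588 sinα=-0.9659 | (4,1) | tMaxX 2.5500 tMaxY 0.6729 | tΔX 3.8637 tΔY 1.0353
    t=0.6729 [y] (4,0) — stop
  → r_1 = 0.6729
beam 2: φ=-45°, α=330°
  cosα=0.8660 sinα=-0.5000 | (4,1) | tMaxX 0.7621 tMaxY 1.3000 | tΔX 1.1547 tΔY 2.0000
    t=0.7621 [x] (5,1)
    t=1.3000 [y] (5,0) — stop
  → r_2 = 1.3000
beam 3: φ=0°, α=15°
  cosα=0.9659 sinα=0.2588 | (4,1) | tMaxX 0.6833 tMaxY 1.3523 | tΔX 1.0353 tΔY 3.8637
    t=0.6833 [x] (5,1)
    t=1.3523 [y] (5,2)
    t=1.7186 [x] (6,2)
    t=2.7538 [x] (7,2)
    t=3.7891 [x] (8,2)
    t=4.8244 [x] (9,2) — stop
  → r_3 = 4.8244
beam 4: φ=45°, α=60°
  cosα=0.5000 sinα=0.8660 | (4,1) | tMaxX 1.3200 tMaxY 0.4041 | tΔX 2.0000 tΔY 1.1547
    t=0.4041 [y] (4,2)
    t=1.3200 [x] (5,2)
    t=1.5588 [y] (5,3)
    t=2.7135 [y] (5,4)
    t=3.3200 [x] (6,4)
    t=3.8682 [y] (6,5)
    t=5.0229 [y] (6,6)
    t=5.3200 [x] (7,6)
    t=6.1776 [y] (7,7) — stop
  → r_4 = 6.1776
beam 5: φ=90°, α=105°
  cosα=-0.2588 sinα=0.9659 | (4,1) | tMaxX 1.3137 tMaxY 0.3623 | tΔX 3.8637 tΔY 1.0353
    t=0.3623 [y] (4,2)
    t=1.3137 [x] (3,2)
    t=1.3976 [y] (3,3)
    t=2.4329 [y] (3,4)
    t=3.4682 [y] (3,5)
    t=4.5035 [y] (3,6)
    t=5.1774 [x] (2,6)
    t=5.5387 [y] (2,7) — stop
  → r_5 = 5.5387

ranges = [0.6729, 1.3000, 4.8244, 6.1776, 5.5387]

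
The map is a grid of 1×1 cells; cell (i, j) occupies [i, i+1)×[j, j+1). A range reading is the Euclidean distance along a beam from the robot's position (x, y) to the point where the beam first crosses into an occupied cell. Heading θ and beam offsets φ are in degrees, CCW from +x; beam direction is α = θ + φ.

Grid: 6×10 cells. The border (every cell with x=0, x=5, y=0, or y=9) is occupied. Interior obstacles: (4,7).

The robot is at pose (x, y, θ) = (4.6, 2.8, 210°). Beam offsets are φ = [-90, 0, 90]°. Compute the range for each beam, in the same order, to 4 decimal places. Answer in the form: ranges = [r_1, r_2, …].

beam 1: φ=-90°, α=120°
  dir = (cos 120°, sin 120°) = (-0.5000, 0.8660); from cell (4,2)
  next x-line at t=1.2000, next y-line at t=0.2309; Δt_x=2.0000, Δt_y=1.1547
    y: enter (4,3) at t=0.2309
    x: enter (3,3) at t=1.2000
    y: enter (3,4) at t=1.3856
    y: enter (3,5) at t=2.5403
    x: enter (2,5) at t=3.2000
    y: enter (2,6) at t=3.6950
    y: enter (2,7) at t=4.8497
    x: enter (1,7) at t=5.2000
    y: enter (1,8) at t=6.0044
    y: enter (1,9) at t=7.1591 ← occupied
  → r_1 = 7.1591
beam 2: φ=0°, α=210°
  dir = (cos 210°, sin 210°) = (-0.8660, -0.5000); from cell (4,2)
  next x-line at t=0.6928, next y-line at t=1.6000; Δt_x=1.1547, Δt_y=2.0000
    x: enter (3,2) at t=0.6928
    y: enter (3,1) at t=1.6000
    x: enter (2,1) at t=1.8475
    x: enter (1,1) at t=3.0022
    y: enter (1,0) at t=3.6000 ← occupied
  → r_2 = 3.6000
beam 3: φ=90°, α=300°
  dir = (cos 300°, sin 300°) = (0.5000, -0.8660); from cell (4,2)
  next x-line at t=0.8000, next y-line at t=0.9238; Δt_x=2.0000, Δt_y=1.1547
    x: enter (5,2) at t=0.8000 ← occupied
  → r_3 = 0.8000

ranges = [7.1591, 3.6000, 0.8000]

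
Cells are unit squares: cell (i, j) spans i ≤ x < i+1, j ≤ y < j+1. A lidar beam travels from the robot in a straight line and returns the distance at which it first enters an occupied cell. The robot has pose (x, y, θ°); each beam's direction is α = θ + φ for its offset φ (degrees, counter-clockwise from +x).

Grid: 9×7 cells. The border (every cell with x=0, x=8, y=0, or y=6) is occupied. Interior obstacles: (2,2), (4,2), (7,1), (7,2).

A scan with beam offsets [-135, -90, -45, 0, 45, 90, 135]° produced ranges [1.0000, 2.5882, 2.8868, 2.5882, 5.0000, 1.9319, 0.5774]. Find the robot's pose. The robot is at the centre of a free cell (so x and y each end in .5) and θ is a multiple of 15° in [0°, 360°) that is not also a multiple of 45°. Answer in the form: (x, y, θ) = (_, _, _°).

(x, y, θ) = (3.5, 5.5, 285°)

Enumerate (i+0.5, j+0.5, θ) over the 31 free cells and 16 admissible headings. For each, cast all 7 beams and compare to the given ranges.
  (4.5, 5.5, 255°): beam 1 = 0.5774 ≠ 1.0000 ✗
  (7.5, 4.5, 105°): beam 1 = 0.5774 ≠ 1.0000 ✗
  (1.5, 5.5, 60°): beam 1 = 2.5882 ≠ 1.0000 ✗
  …
  (3.5, 5.5, 285°): r_1=1.0000, r_2=2.5882, r_3=2.8868, r_4=2.5882, r_5=5.0000, r_6=1.9319, r_7=0.5774 — all match ✓
Unique over the lattice → pose = (3.5, 5.5, 285°).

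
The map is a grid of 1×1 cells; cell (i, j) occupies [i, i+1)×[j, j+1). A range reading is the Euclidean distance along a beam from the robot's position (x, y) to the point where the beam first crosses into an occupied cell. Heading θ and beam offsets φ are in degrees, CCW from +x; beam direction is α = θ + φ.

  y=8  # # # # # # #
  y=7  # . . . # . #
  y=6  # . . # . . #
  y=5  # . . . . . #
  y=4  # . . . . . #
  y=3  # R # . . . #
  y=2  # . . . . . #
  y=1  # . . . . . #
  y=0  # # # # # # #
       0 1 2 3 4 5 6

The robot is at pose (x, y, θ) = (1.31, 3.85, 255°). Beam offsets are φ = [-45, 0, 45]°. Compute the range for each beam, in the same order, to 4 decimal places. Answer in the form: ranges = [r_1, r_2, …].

beam 1: φ=-45°, α=210°
  direction (-0.8660, -0.5000); cell (1,3); t to first gridline: x 0.3580, y 1.7000 (then +1.1547 / +2.0000)
    (0,3) via x @ 0.3580  # hit
  → r_1 = 0.3580
beam 2: φ=0°, α=255°
  direction (-0.2588, -0.9659); cell (1,3); t to first gridline: x 1.1977, y 0.8800 (then +3.8637 / +1.0353)
    (1,2) via y @ 0.8800
    (0,2) via x @ 1.1977  # hit
  → r_2 = 1.1977
beam 3: φ=45°, α=300°
  direction (0.5000, -0.8660); cell (1,3); t to first gridline: x 1.3800, y 0.9815 (then +2.0000 / +1.1547)
    (1,2) via y @ 0.9815
    (2,2) via x @ 1.3800
    (2,1) via y @ 2.1362
    (2,0) via y @ 3.2909  # hit
  → r_3 = 3.2909

ranges = [0.3580, 1.1977, 3.2909]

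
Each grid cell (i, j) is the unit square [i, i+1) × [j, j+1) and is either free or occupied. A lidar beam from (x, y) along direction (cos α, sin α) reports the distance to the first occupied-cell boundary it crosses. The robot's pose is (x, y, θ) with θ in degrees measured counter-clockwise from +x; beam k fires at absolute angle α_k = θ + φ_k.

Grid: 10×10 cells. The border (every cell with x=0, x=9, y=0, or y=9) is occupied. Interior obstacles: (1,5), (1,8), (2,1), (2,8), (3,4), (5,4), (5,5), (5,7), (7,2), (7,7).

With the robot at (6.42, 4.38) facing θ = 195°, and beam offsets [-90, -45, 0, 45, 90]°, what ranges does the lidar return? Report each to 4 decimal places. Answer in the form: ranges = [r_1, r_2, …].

ranges = [1.6228, 0.4850, 0.4348, 3.9029, 2.2409]

beam 1: φ=-90°, α=105°
  cosα=-0.2588 sinα=0.9659 | (6,4) | tMaxX 1.6228 tMaxY 0.6419 | tΔX 3.8637 tΔY 1.0353
    t=0.6419 [y] (6,5)
    t=1.6228 [x] (5,5) — stop
  → r_1 = 1.6228
beam 2: φ=-45°, α=150°
  cosα=-0.8660 sinα=0.5000 | (6,4) | tMaxX 0.4850 tMaxY 1.2400 | tΔX 1.1547 tΔY 2.0000
    t=0.4850 [x] (5,4) — stop
  → r_2 = 0.4850
beam 3: φ=0°, α=195°
  cosα=-0.9659 sinα=-0.2588 | (6,4) | tMaxX 0.4348 tMaxY 1.4682 | tΔX 1.0353 tΔY 3.8637
    t=0.4348 [x] (5,4) — stop
  → r_3 = 0.4348
beam 4: φ=45°, α=240°
  cosα=-0.5000 sinα=-0.8660 | (6,4) | tMaxX 0.8400 tMaxY 0.4388 | tΔX 2.0000 tΔY 1.1547
    t=0.4388 [y] (6,3)
    t=0.8400 [x] (5,3)
    t=1.5935 [y] (5,2)
    t=2.7482 [y] (5,1)
    t=2.8400 [x] (4,1)
    t=3.9029 [y] (4,0) — stop
  → r_4 = 3.9029
beam 5: φ=90°, α=285°
  cosα=0.2588 sinα=-0.9659 | (6,4) | tMaxX 2.2409 tMaxY 0.3934 | tΔX 3.8637 tΔY 1.0353
    t=0.3934 [y] (6,3)
    t=1.4287 [y] (6,2)
    t=2.2409 [x] (7,2) — stop
  → r_5 = 2.2409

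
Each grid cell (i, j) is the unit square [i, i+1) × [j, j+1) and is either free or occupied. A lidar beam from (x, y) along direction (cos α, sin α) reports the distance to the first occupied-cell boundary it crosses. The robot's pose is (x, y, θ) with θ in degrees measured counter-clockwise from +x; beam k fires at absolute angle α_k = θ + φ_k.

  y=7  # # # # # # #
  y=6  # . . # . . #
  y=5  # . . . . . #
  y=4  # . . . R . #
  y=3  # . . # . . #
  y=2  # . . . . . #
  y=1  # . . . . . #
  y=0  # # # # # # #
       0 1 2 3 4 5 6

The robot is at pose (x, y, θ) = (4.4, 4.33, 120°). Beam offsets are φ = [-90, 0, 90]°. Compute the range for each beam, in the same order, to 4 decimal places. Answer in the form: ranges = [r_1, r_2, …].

ranges = [1.8475, 1.9283, 0.6600]

beam 1: φ=-90°, α=30°
  d=(0.8660,0.5000)  start (4,4)  tX=0.6928 tY=1.3400  stride 1/|dx|=1.1547 1/|dy|=2.0000
    cross x-line → (5,4), t=0.6928
    cross y-line → (5,5), t=1.3400
    cross x-line → (6,5), t=1.8475 (wall)
  → r_1 = 1.8475
beam 2: φ=0°, α=120°
  d=(-0.5000,0.8660)  start (4,4)  tX=0.8000 tY=0.7736  stride 1/|dx|=2.0000 1/|dy|=1.1547
    cross y-line → (4,5), t=0.7736
    cross x-line → (3,5), t=0.8000
    cross y-line → (3,6), t=1.9283 (wall)
  → r_2 = 1.9283
beam 3: φ=90°, α=210°
  d=(-0.8660,-0.5000)  start (4,4)  tX=0.4619 tY=0.6600  stride 1/|dx|=1.1547 1/|dy|=2.0000
    cross x-line → (3,4), t=0.4619
    cross y-line → (3,3), t=0.6600 (wall)
  → r_3 = 0.6600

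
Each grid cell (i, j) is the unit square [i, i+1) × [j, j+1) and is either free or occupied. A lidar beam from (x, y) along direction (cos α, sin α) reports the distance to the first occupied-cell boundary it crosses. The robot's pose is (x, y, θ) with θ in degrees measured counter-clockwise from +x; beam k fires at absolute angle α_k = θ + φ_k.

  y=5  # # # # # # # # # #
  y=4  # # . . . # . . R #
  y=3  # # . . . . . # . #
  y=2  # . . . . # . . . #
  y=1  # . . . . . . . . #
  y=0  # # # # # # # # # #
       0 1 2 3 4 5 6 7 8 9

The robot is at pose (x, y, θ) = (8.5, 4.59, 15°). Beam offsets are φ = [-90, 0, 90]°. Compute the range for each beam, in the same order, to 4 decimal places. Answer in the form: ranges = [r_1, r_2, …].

ranges = [1.9319, 0.5176, 0.4245]

beam 1: φ=-90°, α=285°
  direction (0.2588, -0.9659); cell (8,4); t to first gridline: x 1.9319, y 0.6108 (then +3.8637 / +1.0353)
    (8,3) via y @ 0.6108
    (8,2) via y @ 1.6461
    (9,2) via x @ 1.9319  # hit
  → r_1 = 1.9319
beam 2: φ=0°, α=15°
  direction (0.9659, 0.2588); cell (8,4); t to first gridline: x 0.5176, y 1.5841 (then +1.0353 / +3.8637)
    (9,4) via x @ 0.5176  # hit
  → r_2 = 0.5176
beam 3: φ=90°, α=105°
  direction (-0.2588, 0.9659); cell (8,4); t to first gridline: x 1.9319, y 0.4245 (then +3.8637 / +1.0353)
    (8,5) via y @ 0.4245  # hit
  → r_3 = 0.4245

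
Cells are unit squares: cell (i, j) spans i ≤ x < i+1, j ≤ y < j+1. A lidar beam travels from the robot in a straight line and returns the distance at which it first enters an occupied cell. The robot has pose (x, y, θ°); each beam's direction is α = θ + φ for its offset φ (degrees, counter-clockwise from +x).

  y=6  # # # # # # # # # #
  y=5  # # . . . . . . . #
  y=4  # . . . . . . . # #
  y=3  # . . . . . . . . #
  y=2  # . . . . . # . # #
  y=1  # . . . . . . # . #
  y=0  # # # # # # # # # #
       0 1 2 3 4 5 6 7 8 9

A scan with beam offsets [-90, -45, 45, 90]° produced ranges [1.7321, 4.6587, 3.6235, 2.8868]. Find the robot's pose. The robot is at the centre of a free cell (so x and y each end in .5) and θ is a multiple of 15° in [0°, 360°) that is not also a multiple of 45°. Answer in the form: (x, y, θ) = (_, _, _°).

(x, y, θ) = (2.5, 2.5, 30°)

Candidates: 35 free-cell centres × 16 headings = 560 poses. Raycast each; keep the one whose scan matches to 4 dp.
  (4.5, 2.5, 330°): beam 2 = 1.5529 ≠ 4.6587 ✗
  (1.5, 2.5, 150°): beam 1 = 4.0415 ≠ 1.7321 ✗
  (1.5, 1.5, 150°): beam 1 = 5.1962 ≠ 1.7321 ✗
  (3.5, 1.5, 60°): beam 1 = 1.0000 ≠ 1.7321 ✗
  …
  (2.5, 2.5, 30°): r_1=1.7321, r_2=4.6587, r_3=3.6235, r_4=2.8868 — all match ✓
Only this pose fits every beam.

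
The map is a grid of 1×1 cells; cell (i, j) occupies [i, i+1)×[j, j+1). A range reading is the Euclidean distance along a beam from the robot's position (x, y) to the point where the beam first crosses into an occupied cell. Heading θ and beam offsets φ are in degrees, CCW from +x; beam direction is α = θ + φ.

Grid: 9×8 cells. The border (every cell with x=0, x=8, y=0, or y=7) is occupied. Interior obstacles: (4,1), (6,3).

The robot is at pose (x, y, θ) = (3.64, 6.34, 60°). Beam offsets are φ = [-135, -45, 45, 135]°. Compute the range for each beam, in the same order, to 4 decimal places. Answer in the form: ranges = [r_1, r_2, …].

beam 1: φ=-135°, α=285°
  dir = (cos 285°, sin 285°) = (0.2588, -0.9659); from cell (3,6)
  next x-line at t=1.3909, next y-line at t=0.3520; Δt_x=3.8637, Δt_y=1.0353
    y: enter (3,5) at t=0.3520
    y: enter (3,4) at t=1.3873
    x: enter (4,4) at t=1.3909
    y: enter (4,3) at t=2.4225
    y: enter (4,2) at t=3.4578
    y: enter (4,1) at t=4.4931 ← occupied
  → r_1 = 4.4931
beam 2: φ=-45°, α=15°
  dir = (cos 15°, sin 15°) = (0.9659, 0.2588); from cell (3,6)
  next x-line at t=0.3727, next y-line at t=2.5500; Δt_x=1.0353, Δt_y=3.8637
    x: enter (4,6) at t=0.3727
    x: enter (5,6) at t=1.4080
    x: enter (6,6) at t=2.4433
    y: enter (6,7) at t=2.5500 ← occupied
  → r_2 = 2.5500
beam 3: φ=45°, α=105°
  dir = (cos 105°, sin 105°) = (-0.2588, 0.9659); from cell (3,6)
  next x-line at t=2.4728, next y-line at t=0.6833; Δt_x=3.8637, Δt_y=1.0353
    y: enter (3,7) at t=0.6833 ← occupied
  → r_3 = 0.6833
beam 4: φ=135°, α=195°
  dir = (cos 195°, sin 195°) = (-0.9659, -0.2588); from cell (3,6)
  next x-line at t=0.6626, next y-line at t=1.3137; Δt_x=1.0353, Δt_y=3.8637
    x: enter (2,6) at t=0.6626
    y: enter (2,5) at t=1.3137
    x: enter (1,5) at t=1.6979
    x: enter (0,5) at t=2.7331 ← occupied
  → r_4 = 2.7331

ranges = [4.4931, 2.5500, 0.6833, 2.7331]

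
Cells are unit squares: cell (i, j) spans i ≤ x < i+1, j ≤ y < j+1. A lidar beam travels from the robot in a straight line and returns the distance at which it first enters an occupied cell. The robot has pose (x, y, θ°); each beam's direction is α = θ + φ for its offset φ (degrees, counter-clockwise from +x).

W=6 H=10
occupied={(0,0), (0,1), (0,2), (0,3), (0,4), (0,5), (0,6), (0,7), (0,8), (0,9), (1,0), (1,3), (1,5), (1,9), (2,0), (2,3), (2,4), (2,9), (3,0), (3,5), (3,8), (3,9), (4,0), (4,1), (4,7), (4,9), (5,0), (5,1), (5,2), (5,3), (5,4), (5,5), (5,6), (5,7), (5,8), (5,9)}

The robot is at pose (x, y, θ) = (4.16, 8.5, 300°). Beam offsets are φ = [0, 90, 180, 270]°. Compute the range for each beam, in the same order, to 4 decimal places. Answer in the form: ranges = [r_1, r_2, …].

beam 1: φ=0°, α=300°
  direction (0.5000, -0.8660); cell (4,8); t to first gridline: x 1.6800, y 0.5774 (then +2.0000 / +1.1547)
    (4,7) via y @ 0.5774  # hit
  → r_1 = 0.5774
beam 2: φ=90°, α=30°
  direction (0.8660, 0.5000); cell (4,8); t to first gridline: x 0.9699, y 1.0000 (then +1.1547 / +2.0000)
    (5,8) via x @ 0.9699  # hit
  → r_2 = 0.9699
beam 3: φ=180°, α=120°
  direction (-0.5000, 0.8660); cell (4,8); t to first gridline: x 0.3200, y 0.5774 (then +2.0000 / +1.1547)
    (3,8) via x @ 0.3200  # hit
  → r_3 = 0.3200
beam 4: φ=270°, α=210°
  direction (-0.8660, -0.5000); cell (4,8); t to first gridline: x 0.1848, y 1.0000 (then +1.1547 / +2.0000)
    (3,8) via x @ 0.1848  # hit
  → r_4 = 0.1848

ranges = [0.5774, 0.9699, 0.3200, 0.1848]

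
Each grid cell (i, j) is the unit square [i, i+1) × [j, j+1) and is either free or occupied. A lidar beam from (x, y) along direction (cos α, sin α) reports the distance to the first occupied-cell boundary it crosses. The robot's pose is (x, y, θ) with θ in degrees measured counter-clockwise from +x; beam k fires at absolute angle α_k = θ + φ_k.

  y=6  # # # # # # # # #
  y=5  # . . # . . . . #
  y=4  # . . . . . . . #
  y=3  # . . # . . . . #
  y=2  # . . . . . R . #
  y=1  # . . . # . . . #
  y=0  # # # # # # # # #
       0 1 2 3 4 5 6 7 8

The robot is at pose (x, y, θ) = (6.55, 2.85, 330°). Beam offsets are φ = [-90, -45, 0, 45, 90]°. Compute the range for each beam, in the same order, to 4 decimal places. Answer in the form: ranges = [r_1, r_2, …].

beam 1: φ=-90°, α=240°
  cosα=-0.5000 sinα=-0.8660 | (6,2) | tMaxX 1.1000 tMaxY 0.9815 | tΔX 2.0000 tΔY 1.1547
    t=0.9815 [y] (6,1)
    t=1.1000 [x] (5,1)
    t=2.1362 [y] (5,0) — stop
  → r_1 = 2.1362
beam 2: φ=-45°, α=285°
  cosα=0.2588 sinα=-0.9659 | (6,2) | tMaxX 1.7387 tMaxY 0.8800 | tΔX 3.8637 tΔY 1.0353
    t=0.8800 [y] (6,1)
    t=1.7387 [x] (7,1)
    t=1.9153 [y] (7,0) — stop
  → r_2 = 1.9153
beam 3: φ=0°, α=330°
  cosα=0.8660 sinα=-0.5000 | (6,2) | tMaxX 0.5196 tMaxY 1.7000 | tΔX 1.1547 tΔY 2.0000
    t=0.5196 [x] (7,2)
    t=1.6743 [x] (8,2) — stop
  → r_3 = 1.6743
beam 4: φ=45°, α=15°
  cosα=0.9659 sinα=0.2588 | (6,2) | tMaxX 0.4659 tMaxY 0.5796 | tΔX 1.0353 tΔY 3.8637
    t=0.4659 [x] (7,2)
    t=0.5796 [y] (7,3)
    t=1.5012 [x] (8,3) — stop
  → r_4 = 1.5012
beam 5: φ=90°, α=60°
  cosα=0.5000 sinα=0.8660 | (6,2) | tMaxX 0.9000 tMaxY 0.1732 | tΔX 2.0000 tΔY 1.1547
    t=0.1732 [y] (6,3)
    t=0.9000 [x] (7,3)
    t=1.3279 [y] (7,4)
    t=2.4826 [y] (7,5)
    t=2.9000 [x] (8,5) — stop
  → r_5 = 2.9000

ranges = [2.1362, 1.9153, 1.6743, 1.5012, 2.9000]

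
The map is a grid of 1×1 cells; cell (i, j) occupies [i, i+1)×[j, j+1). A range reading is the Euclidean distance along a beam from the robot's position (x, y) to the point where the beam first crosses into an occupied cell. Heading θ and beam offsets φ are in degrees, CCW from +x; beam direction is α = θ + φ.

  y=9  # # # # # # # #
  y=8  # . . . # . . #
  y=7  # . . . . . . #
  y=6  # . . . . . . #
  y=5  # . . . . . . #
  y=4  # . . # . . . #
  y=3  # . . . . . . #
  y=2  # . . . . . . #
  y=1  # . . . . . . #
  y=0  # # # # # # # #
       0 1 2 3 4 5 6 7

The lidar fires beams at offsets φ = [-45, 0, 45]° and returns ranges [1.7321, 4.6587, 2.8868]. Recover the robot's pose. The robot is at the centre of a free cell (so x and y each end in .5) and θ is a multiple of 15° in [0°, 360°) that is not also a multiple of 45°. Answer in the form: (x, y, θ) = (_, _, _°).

(x, y, θ) = (5.5, 3.5, 195°)

Candidates: 46 free-cell centres × 16 headings = 736 poses. Raycast each; keep the one whose scan matches to 4 dp.
  (4.5, 5.5, 120°): beam 1 = 3.6235 ≠ 1.7321 ✗
  (5.5, 5.5, 150°): beam 1 = 2.5882 ≠ 1.7321 ✗
  (2.5, 5.5, 210°): beam 1 = 1.5529 ≠ 1.7321 ✗
  …
  (5.5, 3.5, 195°): r_1=1.7321, r_2=4.6587, r_3=2.8868 — all match ✓
No second candidate reproduces the full scan.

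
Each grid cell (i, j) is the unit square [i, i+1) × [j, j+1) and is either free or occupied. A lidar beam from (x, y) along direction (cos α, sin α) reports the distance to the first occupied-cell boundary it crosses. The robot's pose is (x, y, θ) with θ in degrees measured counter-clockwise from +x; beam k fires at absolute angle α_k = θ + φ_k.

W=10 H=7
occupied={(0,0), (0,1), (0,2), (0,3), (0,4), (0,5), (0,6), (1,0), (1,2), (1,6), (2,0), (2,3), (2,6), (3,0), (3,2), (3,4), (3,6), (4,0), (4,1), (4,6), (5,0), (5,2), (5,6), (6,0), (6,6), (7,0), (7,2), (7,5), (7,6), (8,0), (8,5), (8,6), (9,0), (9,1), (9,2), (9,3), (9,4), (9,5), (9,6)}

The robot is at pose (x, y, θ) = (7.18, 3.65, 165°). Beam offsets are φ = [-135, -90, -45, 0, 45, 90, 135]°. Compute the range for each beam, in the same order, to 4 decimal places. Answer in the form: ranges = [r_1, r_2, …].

beam 1: φ=-135°, α=30°
  direction (0.8660, 0.5000); cell (7,3); t to first gridline: x 0.9469, y 0.7000 (then +1.1547 / +2.0000)
    (7,4) via y @ 0.7000
    (8,4) via x @ 0.9469
    (9,4) via x @ 2.1016  # hit
  → r_1 = 2.1016
beam 2: φ=-90°, α=75°
  direction (0.2588, 0.9659); cell (7,3); t to first gridline: x 3.1682, y 0.3623 (then +3.8637 / +1.0353)
    (7,4) via y @ 0.3623
    (7,5) via y @ 1.3976  # hit
  → r_2 = 1.3976
beam 3: φ=-45°, α=120°
  direction (-0.5000, 0.8660); cell (7,3); t to first gridline: x 0.3600, y 0.4041 (then +2.0000 / +1.1547)
    (6,3) via x @ 0.3600
    (6,4) via y @ 0.4041
    (6,5) via y @ 1.5588
    (5,5) via x @ 2.3600
    (5,6) via y @ 2.7135  # hit
  → r_3 = 2.7135
beam 4: φ=0°, α=165°
  direction (-0.9659, 0.2588); cell (7,3); t to first gridline: x 0.1863, y 1.3523 (then +1.0353 / +3.8637)
    (6,3) via x @ 0.1863
    (5,3) via x @ 1.2216
    (5,4) via y @ 1.3523
    (4,4) via x @ 2.2569
    (3,4) via x @ 3.2922  # hit
  → r_4 = 3.2922
beam 5: φ=45°, α=210°
  direction (-0.8660, -0.5000); cell (7,3); t to first gridline: x 0.2078, y 1.3000 (then +1.1547 / +2.0000)
    (6,3) via x @ 0.2078
    (6,2) via y @ 1.3000
    (5,2) via x @ 1.3625  # hit
  → r_5 = 1.3625
beam 6: φ=90°, α=255°
  direction (-0.2588, -0.9659); cell (7,3); t to first gridline: x 0.6955, y 0.6729 (then +3.8637 / +1.0353)
    (7,2) via y @ 0.6729  # hit
  → r_6 = 0.6729
beam 7: φ=135°, α=300°
  direction (0.5000, -0.8660); cell (7,3); t to first gridline: x 1.6400, y 0.7506 (then +2.0000 / +1.1547)
    (7,2) via y @ 0.7506  # hit
  → r_7 = 0.7506

ranges = [2.1016, 1.3976, 2.7135, 3.2922, 1.3625, 0.6729, 0.7506]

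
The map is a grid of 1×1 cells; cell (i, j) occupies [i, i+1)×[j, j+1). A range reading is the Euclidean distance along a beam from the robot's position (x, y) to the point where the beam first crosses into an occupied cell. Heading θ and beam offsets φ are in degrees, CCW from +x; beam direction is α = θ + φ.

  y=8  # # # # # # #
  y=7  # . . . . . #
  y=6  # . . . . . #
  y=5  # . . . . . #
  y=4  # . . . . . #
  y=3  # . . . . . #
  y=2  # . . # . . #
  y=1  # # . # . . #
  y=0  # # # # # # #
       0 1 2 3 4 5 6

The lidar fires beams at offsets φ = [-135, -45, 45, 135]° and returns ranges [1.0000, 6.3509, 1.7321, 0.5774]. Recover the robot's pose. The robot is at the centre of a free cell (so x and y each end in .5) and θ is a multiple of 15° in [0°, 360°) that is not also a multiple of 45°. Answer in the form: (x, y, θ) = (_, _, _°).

(x, y, θ) = (4.5, 7.5, 285°)

Candidates: 32 free-cell centres × 16 headings = 512 poses. Raycast each; keep the one whose scan matches to 4 dp.
  (1.5, 4.5, 150°): beam 1 = 4.6587 ≠ 1.0000 ✗
  (1.5, 5.5, 285°): beam 1 = 0.5774 ≠ 1.0000 ✗
  (5.5, 4.5, 75°): beam 2 = 0.5774 ≠ 6.3509 ✗
  (1.5, 5.5, 150°): beam 1 = 4.6587 ≠ 1.0000 ✗
  …
  (4.5, 7.5, 285°): r_1=1.0000, r_2=6.3509, r_3=1.7321, r_4=0.5774 — all match ✓
Only this pose fits every beam.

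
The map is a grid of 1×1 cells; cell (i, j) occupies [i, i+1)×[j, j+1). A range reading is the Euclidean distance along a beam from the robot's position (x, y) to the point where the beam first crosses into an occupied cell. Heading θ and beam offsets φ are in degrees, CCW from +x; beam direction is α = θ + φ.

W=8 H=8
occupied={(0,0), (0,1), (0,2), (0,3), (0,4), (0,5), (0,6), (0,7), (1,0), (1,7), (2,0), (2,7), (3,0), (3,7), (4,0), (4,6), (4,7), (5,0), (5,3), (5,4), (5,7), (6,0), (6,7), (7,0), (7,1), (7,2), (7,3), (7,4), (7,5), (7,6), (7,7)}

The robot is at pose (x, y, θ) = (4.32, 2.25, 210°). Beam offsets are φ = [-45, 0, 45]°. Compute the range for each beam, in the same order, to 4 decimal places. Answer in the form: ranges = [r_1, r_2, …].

beam 1: φ=-45°, α=165°
  direction (-0.9659, 0.2588); cell (4,2); t to first gridline: x 0.3313, y 2.8978 (then +1.0353 / +3.8637)
    (3,2) via x @ 0.3313
    (2,2) via x @ 1.3666
    (1,2) via x @ 2.4018
    (1,3) via y @ 2.8978
    (0,3) via x @ 3.4371  # hit
  → r_1 = 3.4371
beam 2: φ=0°, α=210°
  direction (-0.8660, -0.5000); cell (4,2); t to first gridline: x 0.3695, y 0.5000 (then +1.1547 / +2.0000)
    (3,2) via x @ 0.3695
    (3,1) via y @ 0.5000
    (2,1) via x @ 1.5242
    (2,0) via y @ 2.5000  # hit
  → r_2 = 2.5000
beam 3: φ=45°, α=255°
  direction (-0.2588, -0.9659); cell (4,2); t to first gridline: x 1.2364, y 0.2588 (then +3.8637 / +1.0353)
    (4,1) via y @ 0.2588
    (3,1) via x @ 1.2364
    (3,0) via y @ 1.2941  # hit
  → r_3 = 1.2941

ranges = [3.4371, 2.5000, 1.2941]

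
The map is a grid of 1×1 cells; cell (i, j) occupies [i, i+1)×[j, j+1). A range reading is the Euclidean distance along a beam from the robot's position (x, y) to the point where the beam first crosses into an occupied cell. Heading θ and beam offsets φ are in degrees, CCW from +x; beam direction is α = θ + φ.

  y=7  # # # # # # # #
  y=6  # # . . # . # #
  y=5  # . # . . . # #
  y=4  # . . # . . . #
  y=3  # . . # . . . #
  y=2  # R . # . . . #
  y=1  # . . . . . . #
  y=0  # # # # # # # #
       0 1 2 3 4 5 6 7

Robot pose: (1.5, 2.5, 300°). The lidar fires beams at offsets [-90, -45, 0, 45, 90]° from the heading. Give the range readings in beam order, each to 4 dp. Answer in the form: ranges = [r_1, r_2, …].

ranges = [0.5774, 1.5529, 1.7321, 1.5529, 1.7321]

beam 1: φ=-90°, α=210°
  direction (-0.8660, -0.5000); cell (1,2); t to first gridline: x 0.5774, y 1.0000 (then +1.1547 / +2.0000)
    (0,2) via x @ 0.5774  # hit
  → r_1 = 0.5774
beam 2: φ=-45°, α=255°
  direction (-0.2588, -0.9659); cell (1,2); t to first gridline: x 1.9319, y 0.5176 (then +3.8637 / +1.0353)
    (1,1) via y @ 0.5176
    (1,0) via y @ 1.5529  # hit
  → r_2 = 1.5529
beam 3: φ=0°, α=300°
  direction (0.5000, -0.8660); cell (1,2); t to first gridline: x 1.0000, y 0.5774 (then +2.0000 / +1.1547)
    (1,1) via y @ 0.5774
    (2,1) via x @ 1.0000
    (2,0) via y @ 1.7321  # hit
  → r_3 = 1.7321
beam 4: φ=45°, α=345°
  direction (0.9659, -0.2588); cell (1,2); t to first gridline: x 0.5176, y 1.9319 (then +1.0353 / +3.8637)
    (2,2) via x @ 0.5176
    (3,2) via x @ 1.5529  # hit
  → r_4 = 1.5529
beam 5: φ=90°, α=30°
  direction (0.8660, 0.5000); cell (1,2); t to first gridline: x 0.5774, y 1.0000 (then +1.1547 / +2.0000)
    (2,2) via x @ 0.5774
    (2,3) via y @ 1.0000
    (3,3) via x @ 1.7321  # hit
  → r_5 = 1.7321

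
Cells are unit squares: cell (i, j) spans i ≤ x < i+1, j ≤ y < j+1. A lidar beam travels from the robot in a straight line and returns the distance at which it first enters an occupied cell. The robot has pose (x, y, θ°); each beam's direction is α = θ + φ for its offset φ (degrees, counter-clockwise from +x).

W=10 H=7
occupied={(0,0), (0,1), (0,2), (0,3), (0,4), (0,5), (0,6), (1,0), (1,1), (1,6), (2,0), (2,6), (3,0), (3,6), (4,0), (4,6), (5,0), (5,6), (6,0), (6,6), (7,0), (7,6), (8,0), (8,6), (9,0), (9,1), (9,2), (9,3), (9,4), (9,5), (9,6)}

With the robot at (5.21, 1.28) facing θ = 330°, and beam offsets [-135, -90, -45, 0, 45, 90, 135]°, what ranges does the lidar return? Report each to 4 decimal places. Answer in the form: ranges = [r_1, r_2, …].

beam 1: φ=-135°, α=195°
  dir = (cos 195°, sin 195°) = (-0.9659, -0.2588); from cell (5,1)
  next x-line at t=0.2174, next y-line at t=1.0818; Δt_x=1.0353, Δt_y=3.8637
    x: enter (4,1) at t=0.2174
    y: enter (4,0) at t=1.0818 ← occupied
  → r_1 = 1.0818
beam 2: φ=-90°, α=240°
  dir = (cos 240°, sin 240°) = (-0.5000, -0.8660); from cell (5,1)
  next x-line at t=0.4200, next y-line at t=0.3233; Δt_x=2.0000, Δt_y=1.1547
    y: enter (5,0) at t=0.3233 ← occupied
  → r_2 = 0.3233
beam 3: φ=-45°, α=285°
  dir = (cos 285°, sin 285°) = (0.2588, -0.9659); from cell (5,1)
  next x-line at t=3.0523, next y-line at t=0.2899; Δt_x=3.8637, Δt_y=1.0353
    y: enter (5,0) at t=0.2899 ← occupied
  → r_3 = 0.2899
beam 4: φ=0°, α=330°
  dir = (cos 330°, sin 330°) = (0.8660, -0.5000); from cell (5,1)
  next x-line at t=0.9122, next y-line at t=0.5600; Δt_x=1.1547, Δt_y=2.0000
    y: enter (5,0) at t=0.5600 ← occupied
  → r_4 = 0.5600
beam 5: φ=45°, α=15°
  dir = (cos 15°, sin 15°) = (0.9659, 0.2588); from cell (5,1)
  next x-line at t=0.8179, next y-line at t=2.7819; Δt_x=1.0353, Δt_y=3.8637
    x: enter (6,1) at t=0.8179
    x: enter (7,1) at t=1.8531
    y: enter (7,2) at t=2.7819
    x: enter (8,2) at t=2.8884
    x: enter (9,2) at t=3.9237 ← occupied
  → r_5 = 3.9237
beam 6: φ=90°, α=60°
  dir = (cos 60°, sin 60°) = (0.5000, 0.8660); from cell (5,1)
  next x-line at t=1.5800, next y-line at t=0.8314; Δt_x=2.0000, Δt_y=1.1547
    y: enter (5,2) at t=0.8314
    x: enter (6,2) at t=1.5800
    y: enter (6,3) at t=1.9861
    y: enter (6,4) at t=3.1408
    x: enter (7,4) at t=3.5800
    y: enter (7,5) at t=4.2955
    y: enter (7,6) at t=5.4502 ← occupied
  → r_6 = 5.4502
beam 7: φ=135°, α=105°
  dir = (cos 105°, sin 105°) = (-0.2588, 0.9659); from cell (5,1)
  next x-line at t=0.8114, next y-line at t=0.7454; Δt_x=3.8637, Δt_y=1.0353
    y: enter (5,2) at t=0.7454
    x: enter (4,2) at t=0.8114
    y: enter (4,3) at t=1.7807
    y: enter (4,4) at t=2.8160
    y: enter (4,5) at t=3.8512
    x: enter (3,5) at t=4.6751
    y: enter (3,6) at t=4.8865 ← occupied
  → r_7 = 4.8865

ranges = [1.0818, 0.3233, 0.2899, 0.5600, 3.9237, 5.4502, 4.8865]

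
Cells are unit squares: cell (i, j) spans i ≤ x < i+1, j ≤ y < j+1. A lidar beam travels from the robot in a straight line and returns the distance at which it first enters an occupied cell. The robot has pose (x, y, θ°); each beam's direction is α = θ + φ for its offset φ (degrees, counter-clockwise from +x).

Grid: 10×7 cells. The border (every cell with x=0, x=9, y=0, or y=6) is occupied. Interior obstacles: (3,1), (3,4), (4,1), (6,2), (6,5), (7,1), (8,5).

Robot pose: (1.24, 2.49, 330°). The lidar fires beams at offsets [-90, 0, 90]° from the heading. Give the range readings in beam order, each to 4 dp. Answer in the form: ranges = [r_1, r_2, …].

ranges = [0.4800, 2.0323, 4.0530]

beam 1: φ=-90°, α=240°
  d=(-0.5000,-0.8660)  start (1,2)  tX=0.4800 tY=0.5658  stride 1/|dx|=2.0000 1/|dy|=1.1547
    cross x-line → (0,2), t=0.4800 (wall)
  → r_1 = 0.4800
beam 2: φ=0°, α=330°
  d=(0.8660,-0.5000)  start (1,2)  tX=0.8776 tY=0.9800  stride 1/|dx|=1.1547 1/|dy|=2.0000
    cross x-line → (2,2), t=0.8776
    cross y-line → (2,1), t=0.9800
    cross x-line → (3,1), t=2.0323 (wall)
  → r_2 = 2.0323
beam 3: φ=90°, α=60°
  d=(0.5000,0.8660)  start (1,2)  tX=1.5200 tY=0.5889  stride 1/|dx|=2.0000 1/|dy|=1.1547
    cross y-line → (1,3), t=0.5889
    cross x-line → (2,3), t=1.5200
    cross y-line → (2,4), t=1.7436
    cross y-line → (2,5), t=2.8983
    cross x-line → (3,5), t=3.5200
    cross y-line → (3,6), t=4.0530 (wall)
  → r_3 = 4.0530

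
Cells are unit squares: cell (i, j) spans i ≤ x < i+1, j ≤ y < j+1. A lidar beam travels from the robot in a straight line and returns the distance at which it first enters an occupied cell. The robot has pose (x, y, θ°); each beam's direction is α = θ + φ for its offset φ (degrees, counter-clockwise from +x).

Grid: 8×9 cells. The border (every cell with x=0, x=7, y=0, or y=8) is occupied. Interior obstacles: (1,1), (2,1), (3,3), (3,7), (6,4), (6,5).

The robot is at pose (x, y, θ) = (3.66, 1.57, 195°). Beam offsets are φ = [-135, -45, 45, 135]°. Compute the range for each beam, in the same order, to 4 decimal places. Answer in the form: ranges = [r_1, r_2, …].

beam 1: φ=-135°, α=60°
  direction (0.5000, 0.8660); cell (3,1); t to first gridline: x 0.6800, y 0.4965 (then +2.0000 / +1.1547)
    (3,2) via y @ 0.4965
    (4,2) via x @ 0.6800
    (4,3) via y @ 1.6512
    (5,3) via x @ 2.6800
    (5,4) via y @ 2.8059
    (5,5) via y @ 3.9606
    (6,5) via x @ 4.6800  # hit
  → r_1 = 4.6800
beam 2: φ=-45°, α=150°
  direction (-0.8660, 0.5000); cell (3,1); t to first gridline: x 0.7621, y 0.8600 (then +1.1547 / +2.0000)
    (2,1) via x @ 0.7621  # hit
  → r_2 = 0.7621
beam 3: φ=45°, α=240°
  direction (-0.5000, -0.8660); cell (3,1); t to first gridline: x 1.3200, y 0.6582 (then +2.0000 / +1.1547)
    (3,0) via y @ 0.6582  # hit
  → r_3 = 0.6582
beam 4: φ=135°, α=330°
  direction (0.8660, -0.5000); cell (3,1); t to first gridline: x 0.3926, y 1.1400 (then +1.1547 / +2.0000)
    (4,1) via x @ 0.3926
    (4,0) via y @ 1.1400  # hit
  → r_4 = 1.1400

ranges = [4.6800, 0.7621, 0.6582, 1.1400]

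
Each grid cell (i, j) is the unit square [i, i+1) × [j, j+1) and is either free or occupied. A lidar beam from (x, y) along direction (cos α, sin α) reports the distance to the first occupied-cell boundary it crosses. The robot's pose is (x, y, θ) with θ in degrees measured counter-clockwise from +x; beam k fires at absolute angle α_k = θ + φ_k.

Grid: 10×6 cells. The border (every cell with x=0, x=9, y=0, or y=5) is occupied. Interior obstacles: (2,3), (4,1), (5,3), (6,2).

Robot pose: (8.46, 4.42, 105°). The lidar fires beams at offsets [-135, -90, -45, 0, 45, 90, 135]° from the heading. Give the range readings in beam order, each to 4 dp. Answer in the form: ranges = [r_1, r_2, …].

beam 1: φ=-135°, α=330°
  cosα=0.8660 sinα=-0.5000 | (8,4) | tMaxX 0.6235 tMaxY 0.8400 | tΔX 1.1547 tΔY 2.0000
    t=0.6235 [x] (9,4) — stop
  → r_1 = 0.6235
beam 2: φ=-90°, α=15°
  cosα=0.9659 sinα=0.2588 | (8,4) | tMaxX 0.5590 tMaxY 2.2409 | tΔX 1.0353 tΔY 3.8637
    t=0.5590 [x] (9,4) — stop
  → r_2 = 0.5590
beam 3: φ=-45°, α=60°
  cosα=0.5000 sinα=0.8660 | (8,4) | tMaxX 1.0800 tMaxY 0.6697 | tΔX 2.0000 tΔY 1.1547
    t=0.6697 [y] (8,5) — stop
  → r_3 = 0.6697
beam 4: φ=0°, α=105°
  cosα=-0.2588 sinα=0.9659 | (8,4) | tMaxX 1.7773 tMaxY 0.6005 | tΔX 3.8637 tΔY 1.0353
    t=0.6005 [y] (8,5) — stop
  → r_4 = 0.6005
beam 5: φ=45°, α=150°
  cosα=-0.8660 sinα=0.5000 | (8,4) | tMaxX 0.5312 tMaxY 1.1600 | tΔX 1.1547 tΔY 2.0000
    t=0.5312 [x] (7,4)
    t=1.1600 [y] (7,5) — stop
  → r_5 = 1.1600
beam 6: φ=90°, α=195°
  cosα=-0.9659 sinα=-0.2588 | (8,4) | tMaxX 0.4762 tMaxY 1.6228 | tΔX 1.0353 tΔY 3.8637
    t=0.4762 [x] (7,4)
    t=1.5115 [x] (6,4)
    t=1.6228 [y] (6,3)
    t=2.5468 [x] (5,3) — stop
  → r_6 = 2.5468
beam 7: φ=135°, α=240°
  cosα=-0.5000 sinα=-0.8660 | (8,4) | tMaxX 0.9200 tMaxY 0.4850 | tΔX 2.0000 tΔY 1.1547
    t=0.4850 [y] (8,3)
    t=0.9200 [x] (7,3)
    t=1.6397 [y] (7,2)
    t=2.7944 [y] (7,1)
    t=2.9200 [x] (6,1)
    t=3.9491 [y] (6,0) — stop
  → r_7 = 3.9491

ranges = [0.6235, 0.5590, 0.6697, 0.6005, 1.1600, 2.5468, 3.9491]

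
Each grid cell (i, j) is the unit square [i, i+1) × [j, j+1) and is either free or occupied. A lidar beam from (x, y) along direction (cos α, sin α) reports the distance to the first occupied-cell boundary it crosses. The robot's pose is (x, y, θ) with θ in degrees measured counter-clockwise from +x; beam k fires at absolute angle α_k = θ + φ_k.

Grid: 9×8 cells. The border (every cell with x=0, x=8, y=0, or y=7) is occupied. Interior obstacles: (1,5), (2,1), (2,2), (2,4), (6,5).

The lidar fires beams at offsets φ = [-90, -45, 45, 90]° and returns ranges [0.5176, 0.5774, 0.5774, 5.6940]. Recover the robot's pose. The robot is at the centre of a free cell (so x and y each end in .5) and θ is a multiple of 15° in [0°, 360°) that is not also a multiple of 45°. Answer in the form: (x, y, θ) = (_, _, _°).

The pose lattice has 37·16 = 592 candidates. Test each by forward raycasting.
  (3.5, 5.5, 240°): beam 1 = 2.8868 ≠ 0.5176 ✗
  (3.5, 3.5, 75°): beam 1 = 4.6587 ≠ 0.5176 ✗
  (3.5, 1.5, 120°): beam 1 = 5.1962 ≠ 0.5176 ✗
  (7.5, 5.5, 345°): beam 1 = 4.6587 ≠ 0.5176 ✗
  …
  (2.5, 5.5, 255°): r_1=0.5176, r_2=0.5774, r_3=0.5774, r_4=5.6940 — all match ✓
Only this pose fits every beam.

(x, y, θ) = (2.5, 5.5, 255°)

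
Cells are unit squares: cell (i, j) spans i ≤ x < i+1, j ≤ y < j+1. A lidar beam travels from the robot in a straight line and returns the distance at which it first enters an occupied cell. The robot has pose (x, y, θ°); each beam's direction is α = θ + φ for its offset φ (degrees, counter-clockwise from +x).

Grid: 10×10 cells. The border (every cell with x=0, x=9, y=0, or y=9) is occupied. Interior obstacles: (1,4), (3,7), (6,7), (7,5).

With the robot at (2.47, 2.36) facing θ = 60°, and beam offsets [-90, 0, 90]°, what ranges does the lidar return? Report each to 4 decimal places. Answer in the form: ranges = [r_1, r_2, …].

beam 1: φ=-90°, α=330°
  cosα=0.8660 sinα=-0.5000 | (2,2) | tMaxX 0.6120 tMaxY 0.7200 | tΔX 1.1547 tΔY 2.0000
    t=0.6120 [x] (3,2)
    t=0.7200 [y] (3,1)
    t=1.7667 [x] (4,1)
    t=2.7200 [y] (4,0) — stop
  → r_1 = 2.7200
beam 2: φ=0°, α=60°
  cosα=0.5000 sinα=0.8660 | (2,2) | tMaxX 1.0600 tMaxY 0.7390 | tΔX 2.0000 tΔY 1.1547
    t=0.7390 [y] (2,3)
    t=1.0600 [x] (3,3)
    t=1.8937 [y] (3,4)
    t=3.0484 [y] (3,5)
    t=3.0600 [x] (4,5)
    t=4.2031 [y] (4,6)
    t=5.0600 [x] (5,6)
    t=5.3578 [y] (5,7)
    t=6.5125 [y] (5,8)
    t=7.0600 [x] (6,8)
    t=7.6672 [y] (6,9) — stop
  → r_2 = 7.6672
beam 3: φ=90°, α=150°
  cosα=-0.8660 sinα=0.5000 | (2,2) | tMaxX 0.5427 tMaxY 1.2800 | tΔX 1.1547 tΔY 2.0000
    t=0.5427 [x] (1,2)
    t=1.2800 [y] (1,3)
    t=1.6974 [x] (0,3) — stop
  → r_3 = 1.6974

ranges = [2.7200, 7.6672, 1.6974]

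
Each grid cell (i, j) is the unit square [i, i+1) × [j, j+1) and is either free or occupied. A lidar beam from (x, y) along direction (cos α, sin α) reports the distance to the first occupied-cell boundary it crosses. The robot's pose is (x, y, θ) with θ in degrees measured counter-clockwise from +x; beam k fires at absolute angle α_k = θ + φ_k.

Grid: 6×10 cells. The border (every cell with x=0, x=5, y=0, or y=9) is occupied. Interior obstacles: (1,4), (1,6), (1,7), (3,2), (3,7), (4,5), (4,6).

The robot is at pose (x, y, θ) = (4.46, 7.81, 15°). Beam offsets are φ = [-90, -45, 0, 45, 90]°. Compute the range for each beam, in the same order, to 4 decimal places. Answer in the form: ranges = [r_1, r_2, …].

ranges = [0.8386, 0.6235, 0.5590, 1.0800, 1.2320]

beam 1: φ=-90°, α=285°
  dir = (cos 285°, sin 285°) = (0.2588, -0.9659); from cell (4,7)
  next x-line at t=2.0864, next y-line at t=0.8386; Δt_x=3.8637, Δt_y=1.0353
    y: enter (4,6) at t=0.8386 ← occupied
  → r_1 = 0.8386
beam 2: φ=-45°, α=330°
  dir = (cos 330°, sin 330°) = (0.8660, -0.5000); from cell (4,7)
  next x-line at t=0.6235, next y-line at t=1.6200; Δt_x=1.1547, Δt_y=2.0000
    x: enter (5,7) at t=0.6235 ← occupied
  → r_2 = 0.6235
beam 3: φ=0°, α=15°
  dir = (cos 15°, sin 15°) = (0.9659, 0.2588); from cell (4,7)
  next x-line at t=0.5590, next y-line at t=0.7341; Δt_x=1.0353, Δt_y=3.8637
    x: enter (5,7) at t=0.5590 ← occupied
  → r_3 = 0.5590
beam 4: φ=45°, α=60°
  dir = (cos 60°, sin 60°) = (0.5000, 0.8660); from cell (4,7)
  next x-line at t=1.0800, next y-line at t=0.2194; Δt_x=2.0000, Δt_y=1.1547
    y: enter (4,8) at t=0.2194
    x: enter (5,8) at t=1.0800 ← occupied
  → r_4 = 1.0800
beam 5: φ=90°, α=105°
  dir = (cos 105°, sin 105°) = (-0.2588, 0.9659); from cell (4,7)
  next x-line at t=1.7773, next y-line at t=0.1967; Δt_x=3.8637, Δt_y=1.0353
    y: enter (4,8) at t=0.1967
    y: enter (4,9) at t=1.2320 ← occupied
  → r_5 = 1.2320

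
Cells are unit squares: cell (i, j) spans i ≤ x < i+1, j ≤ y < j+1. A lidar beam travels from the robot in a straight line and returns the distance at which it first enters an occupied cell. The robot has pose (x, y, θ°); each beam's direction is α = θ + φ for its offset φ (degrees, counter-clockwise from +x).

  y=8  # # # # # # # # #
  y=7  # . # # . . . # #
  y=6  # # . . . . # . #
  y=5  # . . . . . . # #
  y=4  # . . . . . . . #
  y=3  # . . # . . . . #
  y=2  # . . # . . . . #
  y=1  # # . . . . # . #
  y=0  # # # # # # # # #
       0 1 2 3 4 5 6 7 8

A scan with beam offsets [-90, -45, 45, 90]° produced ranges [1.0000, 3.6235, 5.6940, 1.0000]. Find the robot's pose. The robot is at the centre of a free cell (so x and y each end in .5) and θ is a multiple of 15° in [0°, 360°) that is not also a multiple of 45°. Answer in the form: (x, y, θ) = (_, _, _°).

(x, y, θ) = (7.5, 2.5, 150°)

The pose lattice has 39·16 = 624 candidates. Test each by forward raycasting.
  (6.5, 4.5, 210°): beam 1 = 4.0415 ≠ 1.0000 ✗
  (3.5, 6.5, 60°): beam 1 = 5.1962 ≠ 1.0000 ✗
  (2.5, 4.5, 300°): beam 1 = 1.7321 ≠ 1.0000 ✗
  …
  (7.5, 2.5, 150°): r_1=1.0000, r_2=3.6235, r_3=5.6940, r_4=1.0000 — all match ✓
Unique over the lattice → pose = (7.5, 2.5, 150°).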